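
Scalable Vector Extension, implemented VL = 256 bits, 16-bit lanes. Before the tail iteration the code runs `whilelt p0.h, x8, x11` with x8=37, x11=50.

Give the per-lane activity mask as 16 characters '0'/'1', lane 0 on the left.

lane count: 256 div 16 = 16
p0[j] = (37+j < 50); true for j=0..12 → 13 lanes set
bits (lane 0 leftmost): 1111111111111000

predicate = 1111111111111000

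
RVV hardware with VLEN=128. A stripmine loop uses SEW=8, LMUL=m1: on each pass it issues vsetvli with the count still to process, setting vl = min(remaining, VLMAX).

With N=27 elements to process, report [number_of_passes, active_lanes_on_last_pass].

[iterations, last_vl] = [2, 11]

VLMAX = VLEN×LMUL/SEW = 128×1/8 = 16
27 elements at 16/iter → 2 passes, remainder 11 on the last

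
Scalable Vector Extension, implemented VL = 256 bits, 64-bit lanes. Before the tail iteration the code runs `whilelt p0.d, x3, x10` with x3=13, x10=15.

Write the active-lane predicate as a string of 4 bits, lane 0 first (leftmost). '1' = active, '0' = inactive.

predicate = 1100

256-bit reg / 64-bit elem → 4 lanes
active while 13+j < 15, i.e. j ∈ [0,2) capped at 4 ⇒ 2
bits (lane 0 leftmost): 1100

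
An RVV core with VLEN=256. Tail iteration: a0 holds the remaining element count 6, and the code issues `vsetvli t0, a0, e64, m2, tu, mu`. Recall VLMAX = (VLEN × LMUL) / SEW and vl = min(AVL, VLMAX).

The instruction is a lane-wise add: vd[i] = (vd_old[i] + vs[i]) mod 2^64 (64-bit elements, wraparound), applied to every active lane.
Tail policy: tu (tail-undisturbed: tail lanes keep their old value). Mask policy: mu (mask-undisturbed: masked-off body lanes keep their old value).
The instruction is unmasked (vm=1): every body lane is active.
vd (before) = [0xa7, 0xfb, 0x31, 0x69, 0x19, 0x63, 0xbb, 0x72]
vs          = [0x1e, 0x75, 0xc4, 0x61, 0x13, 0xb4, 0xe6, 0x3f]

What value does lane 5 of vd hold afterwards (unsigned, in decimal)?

vd[5] = 279

lanes per group: 256·2/64 = 8
vl = min(AVL, VLMAX) = min(6, 8) = 6
  i=0: add(0xa7,0x1e) → 197
  i=1: add(0xfb,0x75) → 368
  i=2: add(0x31,0xc4) → 245
  i=3: add(0x69,0x61) → 202
  i=4: add(0x19,0x13) → 44
  i=5: add(0x63,0xb4) → 279
  i=6: tail/keep → 187
  i=7: tail/keep → 114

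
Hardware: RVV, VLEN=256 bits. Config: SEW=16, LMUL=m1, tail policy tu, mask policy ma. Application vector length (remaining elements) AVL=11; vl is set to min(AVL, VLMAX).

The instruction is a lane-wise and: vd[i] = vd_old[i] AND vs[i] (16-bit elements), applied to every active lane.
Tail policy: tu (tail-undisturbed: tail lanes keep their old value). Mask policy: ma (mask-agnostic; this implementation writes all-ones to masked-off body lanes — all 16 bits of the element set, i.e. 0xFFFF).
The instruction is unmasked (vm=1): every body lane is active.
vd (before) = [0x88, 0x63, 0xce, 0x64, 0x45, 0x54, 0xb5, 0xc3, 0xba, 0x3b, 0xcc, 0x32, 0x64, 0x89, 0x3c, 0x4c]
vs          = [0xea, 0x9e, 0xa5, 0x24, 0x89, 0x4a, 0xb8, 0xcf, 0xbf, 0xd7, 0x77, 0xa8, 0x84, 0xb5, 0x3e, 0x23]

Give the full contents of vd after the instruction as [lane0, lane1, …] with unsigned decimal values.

vd = [136, 2, 132, 36, 1, 64, 176, 195, 186, 19, 68, 50, 100, 137, 60, 76]

VLMAX = (256 × 1) / 16 = 16 lanes
vl ← min(11, 16) = 11
  i=0: and(0x88,0xea) → 136
  i=1: and(0x63,0x9e) → 2
  i=2: and(0xce,0xa5) → 132
  i=3: and(0x64,0x24) → 36
  i=4: and(0x45,0x89) → 1
  i=5: and(0x54,0x4a) → 64
  i=6: and(0xb5,0xb8) → 176
  i=7: and(0xc3,0xcf) → 195
  i=8: and(0xba,0xbf) → 186
  i=9: and(0x3b,0xd7) → 19
  i=10: and(0xcc,0x77) → 68
  i=11: tail/keep → 50
  i=12: tail/keep → 100
  i=13: tail/keep → 137
  i=14: tail/keep → 60
  i=15: tail/keep → 76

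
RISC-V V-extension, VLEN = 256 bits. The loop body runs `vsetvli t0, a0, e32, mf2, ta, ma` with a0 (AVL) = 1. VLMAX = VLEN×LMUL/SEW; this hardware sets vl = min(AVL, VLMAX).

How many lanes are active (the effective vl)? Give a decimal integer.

VLMAX = VLEN×LMUL/SEW = 256×1/2/32 = 4
AVL=1 ≤ VLMAX=4, so vl = 1

vl = 1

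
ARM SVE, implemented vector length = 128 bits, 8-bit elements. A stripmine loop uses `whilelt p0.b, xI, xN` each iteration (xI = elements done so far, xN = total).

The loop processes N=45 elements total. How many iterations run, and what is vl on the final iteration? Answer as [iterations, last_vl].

lane count: 128 div 8 = 16
N=45: ⌈45/16⌉ = 3 iters; last vl = 45 − 2×16 = 13

[iterations, last_vl] = [3, 13]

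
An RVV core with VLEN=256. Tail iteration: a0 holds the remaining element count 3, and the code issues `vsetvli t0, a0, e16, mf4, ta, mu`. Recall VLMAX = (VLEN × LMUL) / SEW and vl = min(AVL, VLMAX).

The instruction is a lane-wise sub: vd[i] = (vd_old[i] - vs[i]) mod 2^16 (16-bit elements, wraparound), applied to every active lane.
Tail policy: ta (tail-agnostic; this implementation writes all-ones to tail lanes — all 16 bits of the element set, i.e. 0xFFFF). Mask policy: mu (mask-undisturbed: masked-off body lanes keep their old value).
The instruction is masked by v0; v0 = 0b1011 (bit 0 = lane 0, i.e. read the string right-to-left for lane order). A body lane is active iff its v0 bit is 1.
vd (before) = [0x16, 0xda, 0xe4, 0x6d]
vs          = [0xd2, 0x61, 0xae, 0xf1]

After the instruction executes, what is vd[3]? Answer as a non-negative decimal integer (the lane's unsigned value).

vd[3] = 65535

lanes per group: 256·1/4/16 = 4
vl ← min(3, 4) = 3
  i=0: sub(0x16,0xd2) → 65348
  i=1: sub(0xda,0x61) → 121
  i=2: mask-off/keep → 228
  i=3: tail/ones → 65535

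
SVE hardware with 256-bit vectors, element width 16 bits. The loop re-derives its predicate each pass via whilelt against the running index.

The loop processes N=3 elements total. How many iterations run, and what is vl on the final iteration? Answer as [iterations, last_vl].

[iterations, last_vl] = [1, 3]

register lanes = 256/16 = 16
N=3: ⌈3/16⌉ = 1 iters; last vl = 3 − 0×16 = 3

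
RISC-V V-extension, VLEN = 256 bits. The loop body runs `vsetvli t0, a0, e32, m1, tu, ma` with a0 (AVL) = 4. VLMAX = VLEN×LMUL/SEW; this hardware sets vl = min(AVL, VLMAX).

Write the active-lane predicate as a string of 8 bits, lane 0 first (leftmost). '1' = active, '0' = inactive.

predicate = 11110000

VLMAX = (256 × 1) / 32 = 8 lanes
vl ← min(4, 8) = 4
bits (lane 0 leftmost): 11110000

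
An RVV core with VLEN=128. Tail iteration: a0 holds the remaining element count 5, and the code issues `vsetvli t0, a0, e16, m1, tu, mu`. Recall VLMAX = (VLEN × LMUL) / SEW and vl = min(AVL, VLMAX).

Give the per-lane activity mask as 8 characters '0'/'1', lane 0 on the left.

VLMAX = (128 × 1) / 16 = 8 lanes
vl = min(AVL, VLMAX) = min(5, 8) = 5
bits (lane 0 leftmost): 11111000

predicate = 11111000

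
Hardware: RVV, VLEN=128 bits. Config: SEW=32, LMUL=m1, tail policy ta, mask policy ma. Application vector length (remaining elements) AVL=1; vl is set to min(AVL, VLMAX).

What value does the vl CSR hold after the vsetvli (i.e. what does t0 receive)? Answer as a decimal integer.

vl = 1

VLMAX = (128 × 1) / 32 = 4 lanes
vl ← min(1, 4) = 1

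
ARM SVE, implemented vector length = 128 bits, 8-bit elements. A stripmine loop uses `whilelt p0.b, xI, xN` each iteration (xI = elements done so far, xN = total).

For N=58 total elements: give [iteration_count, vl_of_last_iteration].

lane count: 128 div 8 = 16
58 elements at 16/iter → 4 passes, remainder 10 on the last

[iterations, last_vl] = [4, 10]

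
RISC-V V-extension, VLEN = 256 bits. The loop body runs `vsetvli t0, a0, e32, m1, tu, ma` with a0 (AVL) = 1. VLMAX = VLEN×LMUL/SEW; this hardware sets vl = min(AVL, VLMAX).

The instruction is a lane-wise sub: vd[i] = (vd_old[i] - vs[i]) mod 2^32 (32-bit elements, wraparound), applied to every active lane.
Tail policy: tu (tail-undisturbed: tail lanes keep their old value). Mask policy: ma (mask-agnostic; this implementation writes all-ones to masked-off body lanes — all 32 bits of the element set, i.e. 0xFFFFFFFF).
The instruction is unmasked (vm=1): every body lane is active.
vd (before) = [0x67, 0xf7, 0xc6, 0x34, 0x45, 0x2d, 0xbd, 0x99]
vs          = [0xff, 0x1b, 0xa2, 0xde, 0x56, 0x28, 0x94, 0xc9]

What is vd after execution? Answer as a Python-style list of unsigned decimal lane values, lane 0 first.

VLMAX = VLEN×LMUL/SEW = 256×1/32 = 8
vl ← min(1, 8) = 1
[0] sub(0x67,0xff) = 0xffffff68
[1] tail/keep = 0xf7
[2] tail/keep = 0xc6
[3] tail/keep = 0x34
[4] tail/keep = 0x45
[5] tail/keep = 0x2d
[6] tail/keep = 0xbd
[7] tail/keep = 0x99

vd = [4294967144, 247, 198, 52, 69, 45, 189, 153]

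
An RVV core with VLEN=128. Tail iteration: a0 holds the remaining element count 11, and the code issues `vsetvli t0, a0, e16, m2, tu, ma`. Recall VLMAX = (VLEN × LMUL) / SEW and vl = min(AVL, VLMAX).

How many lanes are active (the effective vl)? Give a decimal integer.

vl = 11

lanes per group: 128·2/16 = 16
AVL=11 ≤ VLMAX=16, so vl = 11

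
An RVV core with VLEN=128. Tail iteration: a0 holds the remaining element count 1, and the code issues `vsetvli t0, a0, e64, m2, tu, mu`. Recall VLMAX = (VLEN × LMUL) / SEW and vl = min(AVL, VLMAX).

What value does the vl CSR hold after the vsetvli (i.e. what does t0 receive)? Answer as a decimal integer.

VLMAX = (128 × 2) / 64 = 4 lanes
vl = min(AVL, VLMAX) = min(1, 4) = 1

vl = 1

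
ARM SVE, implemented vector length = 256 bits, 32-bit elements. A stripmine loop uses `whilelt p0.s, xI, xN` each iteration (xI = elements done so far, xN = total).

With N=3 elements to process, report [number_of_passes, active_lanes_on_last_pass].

[iterations, last_vl] = [1, 3]

register lanes = 256/32 = 8
iterations = ceil(3/8) = 1; final-pass vl = 3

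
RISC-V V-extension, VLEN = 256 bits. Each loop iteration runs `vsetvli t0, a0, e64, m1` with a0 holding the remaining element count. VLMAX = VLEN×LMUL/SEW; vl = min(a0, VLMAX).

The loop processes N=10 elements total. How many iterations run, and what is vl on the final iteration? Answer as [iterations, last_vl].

lanes per group: 256·1/64 = 4
N=10: ⌈10/4⌉ = 3 iters; last vl = 10 − 2×4 = 2

[iterations, last_vl] = [3, 2]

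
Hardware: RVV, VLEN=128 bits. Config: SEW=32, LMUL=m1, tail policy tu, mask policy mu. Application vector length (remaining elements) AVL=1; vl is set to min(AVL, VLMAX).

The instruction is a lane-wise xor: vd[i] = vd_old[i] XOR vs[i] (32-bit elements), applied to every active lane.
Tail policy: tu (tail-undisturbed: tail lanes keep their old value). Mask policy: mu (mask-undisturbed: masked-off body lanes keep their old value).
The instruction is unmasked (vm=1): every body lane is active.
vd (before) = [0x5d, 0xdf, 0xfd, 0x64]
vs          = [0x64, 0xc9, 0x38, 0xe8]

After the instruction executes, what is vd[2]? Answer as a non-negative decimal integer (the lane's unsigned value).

lanes per group: 128·1/32 = 4
vl ← min(1, 4) = 1
lane  0: xor(0x5d,0x64) ⇒ 0x39
lane  1: tail/keep ⇒ 0xdf
lane  2: tail/keep ⇒ 0xfd
lane  3: tail/keep ⇒ 0x64

vd[2] = 253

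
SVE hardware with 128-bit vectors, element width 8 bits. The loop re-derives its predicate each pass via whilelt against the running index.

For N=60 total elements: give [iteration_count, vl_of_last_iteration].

[iterations, last_vl] = [4, 12]

register lanes = 128/8 = 16
N=60: ⌈60/16⌉ = 4 iters; last vl = 60 − 3×16 = 12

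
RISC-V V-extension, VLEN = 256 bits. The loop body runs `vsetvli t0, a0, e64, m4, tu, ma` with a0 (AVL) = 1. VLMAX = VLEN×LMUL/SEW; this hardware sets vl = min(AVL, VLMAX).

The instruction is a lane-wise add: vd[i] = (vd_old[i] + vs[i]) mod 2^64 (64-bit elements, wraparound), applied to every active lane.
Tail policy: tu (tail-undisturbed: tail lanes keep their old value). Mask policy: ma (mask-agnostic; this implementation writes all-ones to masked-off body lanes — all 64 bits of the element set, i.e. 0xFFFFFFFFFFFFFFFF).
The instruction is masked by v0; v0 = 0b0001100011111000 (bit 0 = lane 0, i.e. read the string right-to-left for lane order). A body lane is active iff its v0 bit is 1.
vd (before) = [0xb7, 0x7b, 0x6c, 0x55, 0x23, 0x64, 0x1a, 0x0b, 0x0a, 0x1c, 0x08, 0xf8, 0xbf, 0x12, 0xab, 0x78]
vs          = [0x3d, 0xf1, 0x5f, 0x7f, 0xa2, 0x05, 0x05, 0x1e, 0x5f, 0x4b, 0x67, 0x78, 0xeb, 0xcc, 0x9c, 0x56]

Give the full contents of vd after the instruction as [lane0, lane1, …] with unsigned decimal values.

vd = [18446744073709551615, 123, 108, 85, 35, 100, 26, 11, 10, 28, 8, 248, 191, 18, 171, 120]

VLMAX = VLEN×LMUL/SEW = 256×4/64 = 16
vl ← min(1, 16) = 1
[0] mask-off/ones = 0xffffffffffffffff
[1] tail/keep = 0x7b
[2] tail/keep = 0x6c
[3] tail/keep = 0x55
[4] tail/keep = 0x23
[5] tail/keep = 0x64
[6] tail/keep = 0x1a
[7] tail/keep = 0x0b
[8] tail/keep = 0x0a
[9] tail/keep = 0x1c
[10] tail/keep = 0x08
[11] tail/keep = 0xf8
[12] tail/keep = 0xbf
[13] tail/keep = 0x12
[14] tail/keep = 0xab
[15] tail/keep = 0x78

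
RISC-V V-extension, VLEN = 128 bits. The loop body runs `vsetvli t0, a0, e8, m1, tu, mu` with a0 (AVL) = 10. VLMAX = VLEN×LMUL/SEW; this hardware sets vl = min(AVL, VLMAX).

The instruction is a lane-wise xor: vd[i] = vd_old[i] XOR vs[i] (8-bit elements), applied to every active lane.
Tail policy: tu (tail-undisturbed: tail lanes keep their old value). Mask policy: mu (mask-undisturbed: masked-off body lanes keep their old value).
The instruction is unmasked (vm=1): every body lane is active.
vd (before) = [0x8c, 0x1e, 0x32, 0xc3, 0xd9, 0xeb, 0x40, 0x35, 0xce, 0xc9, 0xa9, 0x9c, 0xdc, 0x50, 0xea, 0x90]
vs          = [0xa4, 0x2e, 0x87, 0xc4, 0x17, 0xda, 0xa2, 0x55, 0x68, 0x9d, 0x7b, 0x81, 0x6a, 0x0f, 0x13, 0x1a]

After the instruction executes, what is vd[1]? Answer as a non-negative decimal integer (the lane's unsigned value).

lanes per group: 128·1/8 = 16
vl ← min(10, 16) = 10
  i=0: xor(0x8c,0xa4) → 40
  i=1: xor(0x1e,0x2e) → 48
  i=2: xor(0x32,0x87) → 181
  i=3: xor(0xc3,0xc4) → 7
  i=4: xor(0xd9,0x17) → 206
  i=5: xor(0xeb,0xda) → 49
  i=6: xor(0x40,0xa2) → 226
  i=7: xor(0x35,0x55) → 96
  i=8: xor(0xce,0x68) → 166
  i=9: xor(0xc9,0x9d) → 84
  i=10: tail/keep → 169
  i=11: tail/keep → 156
  i=12: tail/keep → 220
  i=13: tail/keep → 80
  i=14: tail/keep → 234
  i=15: tail/keep → 144

vd[1] = 48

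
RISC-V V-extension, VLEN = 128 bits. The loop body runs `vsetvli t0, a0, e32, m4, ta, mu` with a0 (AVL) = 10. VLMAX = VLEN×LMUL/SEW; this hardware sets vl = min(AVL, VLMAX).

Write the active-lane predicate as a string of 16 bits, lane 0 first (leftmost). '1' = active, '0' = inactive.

predicate = 1111111111000000

lanes per group: 128·4/32 = 16
vl = min(AVL, VLMAX) = min(10, 16) = 10
bits (lane 0 leftmost): 1111111111000000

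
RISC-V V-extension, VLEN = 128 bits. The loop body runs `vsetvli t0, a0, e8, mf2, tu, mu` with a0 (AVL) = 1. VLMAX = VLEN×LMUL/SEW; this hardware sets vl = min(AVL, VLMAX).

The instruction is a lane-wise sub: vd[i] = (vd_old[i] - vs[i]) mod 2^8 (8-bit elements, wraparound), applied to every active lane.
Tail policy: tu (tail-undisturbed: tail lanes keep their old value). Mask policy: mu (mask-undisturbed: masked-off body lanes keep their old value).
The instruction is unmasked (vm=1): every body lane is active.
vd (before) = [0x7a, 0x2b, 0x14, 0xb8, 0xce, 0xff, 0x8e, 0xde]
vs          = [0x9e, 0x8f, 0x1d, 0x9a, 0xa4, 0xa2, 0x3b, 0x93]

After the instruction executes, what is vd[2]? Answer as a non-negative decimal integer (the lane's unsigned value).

lanes per group: 128·1/2/8 = 8
AVL=1 ≤ VLMAX=8, so vl = 1
lane  0: sub(0x7a,0x9e) ⇒ 0xdc
lane  1: tail/keep ⇒ 0x2b
lane  2: tail/keep ⇒ 0x14
lane  3: tail/keep ⇒ 0xb8
lane  4: tail/keep ⇒ 0xce
lane  5: tail/keep ⇒ 0xff
lane  6: tail/keep ⇒ 0x8e
lane  7: tail/keep ⇒ 0xde

vd[2] = 20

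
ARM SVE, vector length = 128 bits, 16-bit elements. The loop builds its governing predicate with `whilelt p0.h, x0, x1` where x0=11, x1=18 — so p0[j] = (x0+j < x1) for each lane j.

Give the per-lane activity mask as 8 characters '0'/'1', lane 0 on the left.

predicate = 11111110

register lanes = 128/16 = 8
active while 11+j < 18, i.e. j ∈ [0,7) capped at 8 ⇒ 7
bits (lane 0 leftmost): 11111110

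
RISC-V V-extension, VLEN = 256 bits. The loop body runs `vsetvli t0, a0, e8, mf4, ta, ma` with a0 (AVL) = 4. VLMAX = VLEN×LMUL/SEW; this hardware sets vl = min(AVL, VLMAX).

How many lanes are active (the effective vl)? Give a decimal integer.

vl = 4

VLMAX = (256 × 1/4) / 8 = 8 lanes
AVL=4 ≤ VLMAX=8, so vl = 4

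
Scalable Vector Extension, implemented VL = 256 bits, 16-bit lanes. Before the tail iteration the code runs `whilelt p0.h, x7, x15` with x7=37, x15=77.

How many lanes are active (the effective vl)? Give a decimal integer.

lane count: 256 div 16 = 16
whilelt: lane j active iff 37+j < 77 → j < 40 → 16 active

vl = 16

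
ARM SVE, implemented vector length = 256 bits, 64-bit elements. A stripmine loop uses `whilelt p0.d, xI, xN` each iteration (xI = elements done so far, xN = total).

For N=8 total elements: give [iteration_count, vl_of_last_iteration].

lane count: 256 div 64 = 4
8 elements at 4/iter → 2 passes, remainder 4 on the last

[iterations, last_vl] = [2, 4]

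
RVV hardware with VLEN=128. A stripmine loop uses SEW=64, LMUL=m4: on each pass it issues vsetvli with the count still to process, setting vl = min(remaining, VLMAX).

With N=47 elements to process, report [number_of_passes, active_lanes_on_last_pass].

[iterations, last_vl] = [6, 7]

VLMAX = VLEN×LMUL/SEW = 128×4/64 = 8
iterations = ceil(47/8) = 6; final-pass vl = 7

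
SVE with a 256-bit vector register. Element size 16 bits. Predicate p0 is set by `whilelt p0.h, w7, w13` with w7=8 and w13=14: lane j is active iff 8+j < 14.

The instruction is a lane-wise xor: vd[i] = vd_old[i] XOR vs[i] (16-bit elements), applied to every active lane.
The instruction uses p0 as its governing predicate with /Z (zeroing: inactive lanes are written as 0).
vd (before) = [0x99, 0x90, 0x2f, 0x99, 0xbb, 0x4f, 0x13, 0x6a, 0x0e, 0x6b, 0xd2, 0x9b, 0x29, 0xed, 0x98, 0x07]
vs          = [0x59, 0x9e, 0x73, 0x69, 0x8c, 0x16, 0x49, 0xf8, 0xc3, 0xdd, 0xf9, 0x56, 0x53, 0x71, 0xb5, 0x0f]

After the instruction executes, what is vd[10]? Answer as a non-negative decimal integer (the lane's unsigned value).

vd[10] = 0

register lanes = 256/16 = 16
active while 8+j < 14, i.e. j ∈ [0,6) capped at 16 ⇒ 6
  i=0: xor(0x99,0x59) → 192
  i=1: xor(0x90,0x9e) → 14
  i=2: xor(0x2f,0x73) → 92
  i=3: xor(0x99,0x69) → 240
  i=4: xor(0xbb,0x8c) → 55
  i=5: xor(0x4f,0x16) → 89
  i=6: tail/zero → 0
  i=7: tail/zero → 0
  i=8: tail/zero → 0
  i=9: tail/zero → 0
  i=10: tail/zero → 0
  i=11: tail/zero → 0
  i=12: tail/zero → 0
  i=13: tail/zero → 0
  i=14: tail/zero → 0
  i=15: tail/zero → 0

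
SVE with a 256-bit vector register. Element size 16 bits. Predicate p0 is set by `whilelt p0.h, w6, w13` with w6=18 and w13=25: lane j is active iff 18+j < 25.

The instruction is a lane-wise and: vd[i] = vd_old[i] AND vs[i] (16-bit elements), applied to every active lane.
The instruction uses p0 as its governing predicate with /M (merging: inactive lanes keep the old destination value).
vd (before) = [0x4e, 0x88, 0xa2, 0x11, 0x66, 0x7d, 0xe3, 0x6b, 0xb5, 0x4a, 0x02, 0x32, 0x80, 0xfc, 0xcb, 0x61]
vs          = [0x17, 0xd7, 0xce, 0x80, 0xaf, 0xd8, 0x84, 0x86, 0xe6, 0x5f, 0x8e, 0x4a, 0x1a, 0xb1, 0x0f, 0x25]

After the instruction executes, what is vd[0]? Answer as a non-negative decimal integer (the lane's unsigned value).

vd[0] = 6

lane count: 256 div 16 = 16
p0[j] = (18+j < 25); true for j=0..6 → 7 lanes set
lane  0: and(0x4e,0x17) ⇒ 0x06
lane  1: and(0x88,0xd7) ⇒ 0x80
lane  2: and(0xa2,0xce) ⇒ 0x82
lane  3: and(0x11,0x80) ⇒ 0x00
lane  4: and(0x66,0xaf) ⇒ 0x26
lane  5: and(0x7d,0xd8) ⇒ 0x58
lane  6: and(0xe3,0x84) ⇒ 0x80
lane  7: tail/keep ⇒ 0x6b
lane  8: tail/keep ⇒ 0xb5
lane  9: tail/keep ⇒ 0x4a
lane 10: tail/keep ⇒ 0x02
lane 11: tail/keep ⇒ 0x32
lane 12: tail/keep ⇒ 0x80
lane 13: tail/keep ⇒ 0xfc
lane 14: tail/keep ⇒ 0xcb
lane 15: tail/keep ⇒ 0x61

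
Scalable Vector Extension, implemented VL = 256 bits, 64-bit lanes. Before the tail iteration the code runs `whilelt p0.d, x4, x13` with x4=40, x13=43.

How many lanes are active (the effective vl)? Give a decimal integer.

register lanes = 256/64 = 4
whilelt: lane j active iff 40+j < 43 → j < 3 → 3 active

vl = 3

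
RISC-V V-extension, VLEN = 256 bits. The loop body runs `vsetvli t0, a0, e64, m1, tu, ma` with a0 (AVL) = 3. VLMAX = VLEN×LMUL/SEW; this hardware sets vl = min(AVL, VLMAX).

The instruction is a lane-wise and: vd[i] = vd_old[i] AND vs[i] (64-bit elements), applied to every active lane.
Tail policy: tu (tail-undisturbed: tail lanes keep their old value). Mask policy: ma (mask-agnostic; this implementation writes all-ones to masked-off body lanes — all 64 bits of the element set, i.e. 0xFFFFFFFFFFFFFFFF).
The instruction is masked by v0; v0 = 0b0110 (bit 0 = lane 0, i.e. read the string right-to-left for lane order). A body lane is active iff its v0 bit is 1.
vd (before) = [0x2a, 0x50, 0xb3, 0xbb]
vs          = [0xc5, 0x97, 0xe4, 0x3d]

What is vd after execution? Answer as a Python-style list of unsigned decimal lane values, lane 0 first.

vd = [18446744073709551615, 16, 160, 187]

lanes per group: 256·1/64 = 4
vl = min(AVL, VLMAX) = min(3, 4) = 3
[0] mask-off/ones = 0xffffffffffffffff
[1] and(0x50,0x97) = 0x10
[2] and(0xb3,0xe4) = 0xa0
[3] tail/keep = 0xbb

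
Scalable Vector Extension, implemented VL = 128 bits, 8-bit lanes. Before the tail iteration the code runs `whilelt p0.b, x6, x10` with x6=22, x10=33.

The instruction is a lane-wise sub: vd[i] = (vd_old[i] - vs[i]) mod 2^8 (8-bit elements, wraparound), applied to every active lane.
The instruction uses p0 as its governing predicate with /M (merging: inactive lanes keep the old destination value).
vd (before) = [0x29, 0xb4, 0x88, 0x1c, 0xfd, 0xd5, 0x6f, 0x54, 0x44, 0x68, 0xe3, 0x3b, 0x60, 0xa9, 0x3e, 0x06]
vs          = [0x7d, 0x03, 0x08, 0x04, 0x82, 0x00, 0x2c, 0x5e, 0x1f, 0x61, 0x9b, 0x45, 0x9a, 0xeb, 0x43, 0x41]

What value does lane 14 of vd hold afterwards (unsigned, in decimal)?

128-bit reg / 8-bit elem → 16 lanes
p0[j] = (22+j < 33); true for j=0..10 → 11 lanes set
vd[0] sub(0x29,0x7d) -> 0xac
vd[1] sub(0xb4,0x03) -> 0xb1
vd[2] sub(0x88,0x08) -> 0x80
vd[3] sub(0x1c,0x04) -> 0x18
vd[4] sub(0xfd,0x82) -> 0x7b
vd[5] sub(0xd5,0x00) -> 0xd5
vd[6] sub(0x6f,0x2c) -> 0x43
vd[7] sub(0x54,0x5e) -> 0xf6
vd[8] sub(0x44,0x1f) -> 0x25
vd[9] sub(0x68,0x61) -> 0x07
vd[10] sub(0xe3,0x9b) -> 0x48
vd[11] tail/keep -> 0x3b
vd[12] tail/keep -> 0x60
vd[13] tail/keep -> 0xa9
vd[14] tail/keep -> 0x3e
vd[15] tail/keep -> 0x06

vd[14] = 62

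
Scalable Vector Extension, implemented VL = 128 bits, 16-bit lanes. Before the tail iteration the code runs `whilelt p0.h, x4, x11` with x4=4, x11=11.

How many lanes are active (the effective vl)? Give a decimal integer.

128-bit reg / 16-bit elem → 8 lanes
p0[j] = (4+j < 11); true for j=0..6 → 7 lanes set

vl = 7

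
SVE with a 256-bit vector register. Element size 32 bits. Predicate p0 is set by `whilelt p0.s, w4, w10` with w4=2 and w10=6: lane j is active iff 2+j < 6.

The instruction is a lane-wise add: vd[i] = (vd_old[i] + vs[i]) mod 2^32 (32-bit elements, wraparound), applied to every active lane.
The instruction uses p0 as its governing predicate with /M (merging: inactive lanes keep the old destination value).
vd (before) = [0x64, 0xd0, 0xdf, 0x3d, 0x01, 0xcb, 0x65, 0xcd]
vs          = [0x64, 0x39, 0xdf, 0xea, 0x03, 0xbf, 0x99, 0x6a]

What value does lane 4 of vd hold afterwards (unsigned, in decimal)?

vd[4] = 1

register lanes = 256/32 = 8
p0[j] = (2+j < 6); true for j=0..3 → 4 lanes set
[0] add(0x64,0x64) = 0xc8
[1] add(0xd0,0x39) = 0x109
[2] add(0xdf,0xdf) = 0x1be
[3] add(0x3d,0xea) = 0x127
[4] tail/keep = 0x01
[5] tail/keep = 0xcb
[6] tail/keep = 0x65
[7] tail/keep = 0xcd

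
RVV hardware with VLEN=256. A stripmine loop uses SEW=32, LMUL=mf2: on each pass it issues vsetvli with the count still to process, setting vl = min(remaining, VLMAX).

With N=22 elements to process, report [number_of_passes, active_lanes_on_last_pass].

[iterations, last_vl] = [6, 2]

VLMAX = VLEN×LMUL/SEW = 256×1/2/32 = 4
N=22: ⌈22/4⌉ = 6 iters; last vl = 22 − 5×4 = 2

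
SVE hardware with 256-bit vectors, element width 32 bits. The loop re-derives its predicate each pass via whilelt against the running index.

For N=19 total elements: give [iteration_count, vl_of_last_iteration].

[iterations, last_vl] = [3, 3]

register lanes = 256/32 = 8
N=19: ⌈19/8⌉ = 3 iters; last vl = 19 − 2×8 = 3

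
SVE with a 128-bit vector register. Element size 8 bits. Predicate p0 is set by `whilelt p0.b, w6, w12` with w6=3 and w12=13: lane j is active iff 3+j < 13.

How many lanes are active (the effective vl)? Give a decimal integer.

vl = 10

128-bit reg / 8-bit elem → 16 lanes
active while 3+j < 13, i.e. j ∈ [0,10) capped at 16 ⇒ 10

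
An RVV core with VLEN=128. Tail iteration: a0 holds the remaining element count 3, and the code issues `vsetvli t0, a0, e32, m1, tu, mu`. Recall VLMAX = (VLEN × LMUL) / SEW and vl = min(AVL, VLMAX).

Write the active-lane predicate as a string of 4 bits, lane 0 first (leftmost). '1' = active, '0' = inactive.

predicate = 1110

VLMAX = VLEN×LMUL/SEW = 128×1/32 = 4
vl = min(AVL, VLMAX) = min(3, 4) = 3
bits (lane 0 leftmost): 1110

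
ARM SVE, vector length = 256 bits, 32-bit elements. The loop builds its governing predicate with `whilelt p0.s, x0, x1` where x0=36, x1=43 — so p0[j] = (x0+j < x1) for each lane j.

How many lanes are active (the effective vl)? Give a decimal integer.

lane count: 256 div 32 = 8
active while 36+j < 43, i.e. j ∈ [0,7) capped at 8 ⇒ 7

vl = 7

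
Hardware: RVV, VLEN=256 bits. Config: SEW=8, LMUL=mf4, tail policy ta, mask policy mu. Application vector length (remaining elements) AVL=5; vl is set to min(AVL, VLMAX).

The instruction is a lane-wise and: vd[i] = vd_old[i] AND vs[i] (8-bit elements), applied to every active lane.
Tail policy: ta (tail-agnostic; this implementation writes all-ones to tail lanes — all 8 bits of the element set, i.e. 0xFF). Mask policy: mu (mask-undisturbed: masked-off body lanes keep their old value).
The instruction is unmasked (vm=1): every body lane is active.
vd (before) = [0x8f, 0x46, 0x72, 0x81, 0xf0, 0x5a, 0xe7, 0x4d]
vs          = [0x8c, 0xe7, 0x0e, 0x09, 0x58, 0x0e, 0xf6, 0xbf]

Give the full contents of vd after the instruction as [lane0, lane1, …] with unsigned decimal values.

VLMAX = (256 × 1/4) / 8 = 8 lanes
AVL=5 ≤ VLMAX=8, so vl = 5
[0] and(0x8f,0x8c) = 0x8c
[1] and(0x46,0xe7) = 0x46
[2] and(0x72,0x0e) = 0x02
[3] and(0x81,0x09) = 0x01
[4] and(0xf0,0x58) = 0x50
[5] tail/ones = 0xff
[6] tail/ones = 0xff
[7] tail/ones = 0xff

vd = [140, 70, 2, 1, 80, 255, 255, 255]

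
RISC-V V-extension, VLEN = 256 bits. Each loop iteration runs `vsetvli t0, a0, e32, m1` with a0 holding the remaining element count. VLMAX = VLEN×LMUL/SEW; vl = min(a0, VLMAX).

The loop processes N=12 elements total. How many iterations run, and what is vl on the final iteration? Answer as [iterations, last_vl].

[iterations, last_vl] = [2, 4]

VLMAX = (256 × 1) / 32 = 8 lanes
12 elements at 8/iter → 2 passes, remainder 4 on the last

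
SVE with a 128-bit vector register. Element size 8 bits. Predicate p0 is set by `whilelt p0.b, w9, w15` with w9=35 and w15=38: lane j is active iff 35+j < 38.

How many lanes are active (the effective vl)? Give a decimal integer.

register lanes = 128/8 = 16
whilelt: lane j active iff 35+j < 38 → j < 3 → 3 active

vl = 3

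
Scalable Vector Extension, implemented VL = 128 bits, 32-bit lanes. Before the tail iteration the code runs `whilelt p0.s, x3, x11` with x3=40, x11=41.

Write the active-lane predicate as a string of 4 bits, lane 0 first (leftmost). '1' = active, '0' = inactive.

register lanes = 128/32 = 4
p0[j] = (40+j < 41); true for j=0..0 → 1 lanes set
bits (lane 0 leftmost): 1000

predicate = 1000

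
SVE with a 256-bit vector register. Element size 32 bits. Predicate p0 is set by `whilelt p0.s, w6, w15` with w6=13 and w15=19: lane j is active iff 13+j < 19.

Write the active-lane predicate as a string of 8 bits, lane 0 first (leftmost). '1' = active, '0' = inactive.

predicate = 11111100

256-bit reg / 32-bit elem → 8 lanes
active while 13+j < 19, i.e. j ∈ [0,6) capped at 8 ⇒ 6
bits (lane 0 leftmost): 11111100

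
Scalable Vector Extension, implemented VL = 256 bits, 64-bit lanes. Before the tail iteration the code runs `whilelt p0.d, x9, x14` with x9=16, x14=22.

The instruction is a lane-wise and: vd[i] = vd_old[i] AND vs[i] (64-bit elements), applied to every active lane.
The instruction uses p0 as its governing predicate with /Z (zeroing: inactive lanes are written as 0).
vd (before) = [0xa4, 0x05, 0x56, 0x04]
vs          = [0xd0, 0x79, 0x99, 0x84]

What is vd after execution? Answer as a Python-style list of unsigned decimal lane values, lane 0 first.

vd = [128, 1, 16, 4]

lane count: 256 div 64 = 4
p0[j] = (16+j < 22); true for j=0..3 → 4 lanes set
  i=0: and(0xa4,0xd0) → 128
  i=1: and(0x05,0x79) → 1
  i=2: and(0x56,0x99) → 16
  i=3: and(0x04,0x84) → 4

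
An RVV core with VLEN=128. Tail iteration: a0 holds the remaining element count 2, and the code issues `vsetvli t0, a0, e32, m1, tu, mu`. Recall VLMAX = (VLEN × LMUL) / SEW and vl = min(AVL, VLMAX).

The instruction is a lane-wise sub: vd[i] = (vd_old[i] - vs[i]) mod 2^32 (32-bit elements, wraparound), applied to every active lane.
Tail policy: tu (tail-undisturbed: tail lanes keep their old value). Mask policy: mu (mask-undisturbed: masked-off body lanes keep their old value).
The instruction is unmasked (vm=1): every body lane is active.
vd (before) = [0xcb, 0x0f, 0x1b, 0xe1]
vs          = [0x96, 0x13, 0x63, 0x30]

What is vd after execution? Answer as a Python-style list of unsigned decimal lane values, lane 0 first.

lanes per group: 128·1/32 = 4
vl ← min(2, 4) = 2
lane  0: sub(0xcb,0x96) ⇒ 0x35
lane  1: sub(0x0f,0x13) ⇒ 0xfffffffc
lane  2: tail/keep ⇒ 0x1b
lane  3: tail/keep ⇒ 0xe1

vd = [53, 4294967292, 27, 225]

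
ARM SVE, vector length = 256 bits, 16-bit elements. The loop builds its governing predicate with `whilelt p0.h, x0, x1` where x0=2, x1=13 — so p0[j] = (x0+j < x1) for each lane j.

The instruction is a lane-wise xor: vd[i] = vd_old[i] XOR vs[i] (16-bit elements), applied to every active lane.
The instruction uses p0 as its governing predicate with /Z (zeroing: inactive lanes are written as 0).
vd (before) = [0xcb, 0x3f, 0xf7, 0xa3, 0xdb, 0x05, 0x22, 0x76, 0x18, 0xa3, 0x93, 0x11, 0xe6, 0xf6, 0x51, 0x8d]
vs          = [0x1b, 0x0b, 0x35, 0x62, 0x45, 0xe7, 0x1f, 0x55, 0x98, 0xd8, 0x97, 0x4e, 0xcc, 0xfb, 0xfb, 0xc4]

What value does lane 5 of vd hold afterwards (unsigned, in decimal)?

vd[5] = 226

register lanes = 256/16 = 16
p0[j] = (2+j < 13); true for j=0..10 → 11 lanes set
lane  0: xor(0xcb,0x1b) ⇒ 0xd0
lane  1: xor(0x3f,0x0b) ⇒ 0x34
lane  2: xor(0xf7,0x35) ⇒ 0xc2
lane  3: xor(0xa3,0x62) ⇒ 0xc1
lane  4: xor(0xdb,0x45) ⇒ 0x9e
lane  5: xor(0x05,0xe7) ⇒ 0xe2
lane  6: xor(0x22,0x1f) ⇒ 0x3d
lane  7: xor(0x76,0x55) ⇒ 0x23
lane  8: xor(0x18,0x98) ⇒ 0x80
lane  9: xor(0xa3,0xd8) ⇒ 0x7b
lane 10: xor(0x93,0x97) ⇒ 0x04
lane 11: tail/zero ⇒ 0x00
lane 12: tail/zero ⇒ 0x00
lane 13: tail/zero ⇒ 0x00
lane 14: tail/zero ⇒ 0x00
lane 15: tail/zero ⇒ 0x00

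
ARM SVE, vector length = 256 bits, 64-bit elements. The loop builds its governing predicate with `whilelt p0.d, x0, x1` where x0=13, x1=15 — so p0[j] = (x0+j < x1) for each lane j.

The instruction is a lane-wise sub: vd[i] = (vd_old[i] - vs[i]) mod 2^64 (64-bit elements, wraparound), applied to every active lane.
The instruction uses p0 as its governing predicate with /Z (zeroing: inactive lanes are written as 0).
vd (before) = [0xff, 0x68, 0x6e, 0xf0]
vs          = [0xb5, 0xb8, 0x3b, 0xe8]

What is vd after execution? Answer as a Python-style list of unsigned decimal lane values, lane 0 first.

vd = [74, 18446744073709551536, 0, 0]

register lanes = 256/64 = 4
active while 13+j < 15, i.e. j ∈ [0,2) capped at 4 ⇒ 2
[0] sub(0xff,0xb5) = 0x4a
[1] sub(0x68,0xb8) = 0xffffffffffffffb0
[2] tail/zero = 0x00
[3] tail/zero = 0x00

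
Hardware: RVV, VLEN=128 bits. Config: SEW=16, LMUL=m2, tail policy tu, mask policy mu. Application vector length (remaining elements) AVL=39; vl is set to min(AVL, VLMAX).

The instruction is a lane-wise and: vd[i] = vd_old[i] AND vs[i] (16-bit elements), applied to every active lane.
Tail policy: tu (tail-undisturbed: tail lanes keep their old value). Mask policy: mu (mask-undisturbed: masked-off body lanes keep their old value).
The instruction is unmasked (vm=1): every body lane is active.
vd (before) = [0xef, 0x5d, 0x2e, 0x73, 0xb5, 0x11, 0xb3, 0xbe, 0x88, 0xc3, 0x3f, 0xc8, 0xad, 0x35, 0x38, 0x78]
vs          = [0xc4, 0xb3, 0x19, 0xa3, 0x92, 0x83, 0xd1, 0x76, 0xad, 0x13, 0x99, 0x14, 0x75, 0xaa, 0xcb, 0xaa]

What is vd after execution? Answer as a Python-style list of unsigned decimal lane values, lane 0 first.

lanes per group: 128·2/16 = 16
AVL=39 > VLMAX=16, so vl = 16
  i=0: and(0xef,0xc4) → 196
  i=1: and(0x5d,0xb3) → 17
  i=2: and(0x2e,0x19) → 8
  i=3: and(0x73,0xa3) → 35
  i=4: and(0xb5,0x92) → 144
  i=5: and(0x11,0x83) → 1
  i=6: and(0xb3,0xd1) → 145
  i=7: and(0xbe,0x76) → 54
  i=8: and(0x88,0xad) → 136
  i=9: and(0xc3,0x13) → 3
  i=10: and(0x3f,0x99) → 25
  i=11: and(0xc8,0x14) → 0
  i=12: and(0xad,0x75) → 37
  i=13: and(0x35,0xaa) → 32
  i=14: and(0x38,0xcb) → 8
  i=15: and(0x78,0xaa) → 40

vd = [196, 17, 8, 35, 144, 1, 145, 54, 136, 3, 25, 0, 37, 32, 8, 40]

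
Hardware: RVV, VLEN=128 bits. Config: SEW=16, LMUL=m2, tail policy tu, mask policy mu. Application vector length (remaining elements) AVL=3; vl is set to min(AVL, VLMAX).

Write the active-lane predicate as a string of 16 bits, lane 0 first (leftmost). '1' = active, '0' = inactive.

predicate = 1110000000000000

VLMAX = (128 × 2) / 16 = 16 lanes
AVL=3 ≤ VLMAX=16, so vl = 3
bits (lane 0 leftmost): 1110000000000000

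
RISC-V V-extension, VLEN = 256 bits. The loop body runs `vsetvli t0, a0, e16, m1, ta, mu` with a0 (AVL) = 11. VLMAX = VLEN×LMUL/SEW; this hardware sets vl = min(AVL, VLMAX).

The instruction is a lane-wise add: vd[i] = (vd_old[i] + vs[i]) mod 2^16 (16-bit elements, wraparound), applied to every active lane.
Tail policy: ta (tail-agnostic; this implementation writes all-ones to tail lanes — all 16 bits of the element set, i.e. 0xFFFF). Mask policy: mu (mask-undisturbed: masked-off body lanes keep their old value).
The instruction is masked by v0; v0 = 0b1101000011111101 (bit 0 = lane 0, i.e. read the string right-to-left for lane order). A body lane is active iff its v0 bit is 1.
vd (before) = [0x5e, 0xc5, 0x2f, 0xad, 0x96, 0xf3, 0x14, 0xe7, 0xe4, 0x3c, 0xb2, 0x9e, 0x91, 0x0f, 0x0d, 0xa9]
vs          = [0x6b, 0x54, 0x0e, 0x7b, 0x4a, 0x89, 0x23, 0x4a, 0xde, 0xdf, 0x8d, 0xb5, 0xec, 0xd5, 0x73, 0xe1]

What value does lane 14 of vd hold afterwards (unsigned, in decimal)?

vd[14] = 65535

VLMAX = VLEN×LMUL/SEW = 256×1/16 = 16
AVL=11 ≤ VLMAX=16, so vl = 11
vd[0] add(0x5e,0x6b) -> 0xc9
vd[1] mask-off/keep -> 0xc5
vd[2] add(0x2f,0x0e) -> 0x3d
vd[3] add(0xad,0x7b) -> 0x128
vd[4] add(0x96,0x4a) -> 0xe0
vd[5] add(0xf3,0x89) -> 0x17c
vd[6] add(0x14,0x23) -> 0x37
vd[7] add(0xe7,0x4a) -> 0x131
vd[8] mask-off/keep -> 0xe4
vd[9] mask-off/keep -> 0x3c
vd[10] mask-off/keep -> 0xb2
vd[11] tail/ones -> 0xffff
vd[12] tail/ones -> 0xffff
vd[13] tail/ones -> 0xffff
vd[14] tail/ones -> 0xffff
vd[15] tail/ones -> 0xffff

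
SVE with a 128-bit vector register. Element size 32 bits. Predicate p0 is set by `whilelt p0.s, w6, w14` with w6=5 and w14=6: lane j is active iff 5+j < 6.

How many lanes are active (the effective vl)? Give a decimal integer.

vl = 1

register lanes = 128/32 = 4
active while 5+j < 6, i.e. j ∈ [0,1) capped at 4 ⇒ 1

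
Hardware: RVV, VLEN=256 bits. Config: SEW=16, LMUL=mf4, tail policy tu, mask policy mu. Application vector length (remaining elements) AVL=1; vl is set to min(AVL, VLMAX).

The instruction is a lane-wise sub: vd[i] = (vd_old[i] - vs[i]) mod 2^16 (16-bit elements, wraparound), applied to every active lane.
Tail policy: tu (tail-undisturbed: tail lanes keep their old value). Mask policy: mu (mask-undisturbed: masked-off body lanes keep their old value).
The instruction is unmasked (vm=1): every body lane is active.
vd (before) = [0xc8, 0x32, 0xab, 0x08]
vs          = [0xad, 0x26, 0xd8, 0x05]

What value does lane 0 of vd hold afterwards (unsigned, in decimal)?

VLMAX = VLEN×LMUL/SEW = 256×1/4/16 = 4
vl ← min(1, 4) = 1
  i=0: sub(0xc8,0xad) → 27
  i=1: tail/keep → 50
  i=2: tail/keep → 171
  i=3: tail/keep → 8

vd[0] = 27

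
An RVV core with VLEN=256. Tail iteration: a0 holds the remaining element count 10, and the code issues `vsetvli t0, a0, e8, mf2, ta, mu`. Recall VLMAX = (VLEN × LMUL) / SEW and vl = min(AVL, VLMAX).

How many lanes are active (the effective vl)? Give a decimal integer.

vl = 10

VLMAX = VLEN×LMUL/SEW = 256×1/2/8 = 16
vl ← min(10, 16) = 10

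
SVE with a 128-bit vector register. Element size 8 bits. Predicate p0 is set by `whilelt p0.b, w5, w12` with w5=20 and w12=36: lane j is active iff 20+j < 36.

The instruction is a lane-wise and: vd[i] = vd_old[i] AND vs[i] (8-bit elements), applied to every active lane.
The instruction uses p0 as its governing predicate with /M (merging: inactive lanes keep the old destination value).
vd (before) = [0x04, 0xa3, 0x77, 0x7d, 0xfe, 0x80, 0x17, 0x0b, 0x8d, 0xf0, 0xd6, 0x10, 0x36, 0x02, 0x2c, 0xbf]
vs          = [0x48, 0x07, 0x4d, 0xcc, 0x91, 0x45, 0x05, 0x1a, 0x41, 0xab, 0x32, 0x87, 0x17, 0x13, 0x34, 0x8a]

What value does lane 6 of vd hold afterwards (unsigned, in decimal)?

vd[6] = 5

register lanes = 128/8 = 16
active while 20+j < 36, i.e. j ∈ [0,16) capped at 16 ⇒ 16
vd[0] and(0x04,0x48) -> 0x00
vd[1] and(0xa3,0x07) -> 0x03
vd[2] and(0x77,0x4d) -> 0x45
vd[3] and(0x7d,0xcc) -> 0x4c
vd[4] and(0xfe,0x91) -> 0x90
vd[5] and(0x80,0x45) -> 0x00
vd[6] and(0x17,0x05) -> 0x05
vd[7] and(0x0b,0x1a) -> 0x0a
vd[8] and(0x8d,0x41) -> 0x01
vd[9] and(0xf0,0xab) -> 0xa0
vd[10] and(0xd6,0x32) -> 0x12
vd[11] and(0x10,0x87) -> 0x00
vd[12] and(0x36,0x17) -> 0x16
vd[13] and(0x02,0x13) -> 0x02
vd[14] and(0x2c,0x34) -> 0x24
vd[15] and(0xbf,0x8a) -> 0x8a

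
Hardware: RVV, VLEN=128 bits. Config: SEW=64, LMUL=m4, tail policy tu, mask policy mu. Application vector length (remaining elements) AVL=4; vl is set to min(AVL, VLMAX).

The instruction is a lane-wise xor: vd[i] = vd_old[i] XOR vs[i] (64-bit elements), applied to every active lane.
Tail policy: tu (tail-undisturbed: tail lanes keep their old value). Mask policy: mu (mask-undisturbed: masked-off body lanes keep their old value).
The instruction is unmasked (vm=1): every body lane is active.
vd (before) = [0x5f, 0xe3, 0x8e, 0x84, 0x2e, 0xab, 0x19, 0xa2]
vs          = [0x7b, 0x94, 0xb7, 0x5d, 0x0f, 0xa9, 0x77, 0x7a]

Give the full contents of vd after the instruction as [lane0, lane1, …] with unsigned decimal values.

vd = [36, 119, 57, 217, 46, 171, 25, 162]

VLMAX = VLEN×LMUL/SEW = 128×4/64 = 8
AVL=4 ≤ VLMAX=8, so vl = 4
vd[0] xor(0x5f,0x7b) -> 0x24
vd[1] xor(0xe3,0x94) -> 0x77
vd[2] xor(0x8e,0xb7) -> 0x39
vd[3] xor(0x84,0x5d) -> 0xd9
vd[4] tail/keep -> 0x2e
vd[5] tail/keep -> 0xab
vd[6] tail/keep -> 0x19
vd[7] tail/keep -> 0xa2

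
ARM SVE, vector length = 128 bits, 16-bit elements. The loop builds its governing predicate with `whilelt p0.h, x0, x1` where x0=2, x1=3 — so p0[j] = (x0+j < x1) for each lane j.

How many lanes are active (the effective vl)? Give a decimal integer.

vl = 1

lane count: 128 div 16 = 8
active while 2+j < 3, i.e. j ∈ [0,1) capped at 8 ⇒ 1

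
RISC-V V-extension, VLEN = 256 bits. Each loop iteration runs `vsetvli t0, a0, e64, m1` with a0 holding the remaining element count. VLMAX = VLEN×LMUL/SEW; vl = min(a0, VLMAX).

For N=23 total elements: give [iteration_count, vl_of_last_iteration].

VLMAX = (256 × 1) / 64 = 4 lanes
N=23: ⌈23/4⌉ = 6 iters; last vl = 23 − 5×4 = 3

[iterations, last_vl] = [6, 3]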